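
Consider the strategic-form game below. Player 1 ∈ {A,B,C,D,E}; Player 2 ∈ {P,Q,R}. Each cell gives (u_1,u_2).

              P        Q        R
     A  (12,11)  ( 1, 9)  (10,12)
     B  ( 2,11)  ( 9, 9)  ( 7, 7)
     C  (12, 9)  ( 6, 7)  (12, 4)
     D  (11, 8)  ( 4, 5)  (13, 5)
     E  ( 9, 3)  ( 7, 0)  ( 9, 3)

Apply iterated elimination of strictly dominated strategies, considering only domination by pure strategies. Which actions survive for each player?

P2 drop Q (P beats it: A:11>9 B:11>9 C:9>7 D:8>5 E:3>0)
P1 drop B (A beats it: P:12>2 R:10>7)
P1 drop E (A beats it: P:12>9 R:10>9)
P1→{A,C,D} P2→{P,R}

Survivors P1:{A,C,D} P2:{P,R}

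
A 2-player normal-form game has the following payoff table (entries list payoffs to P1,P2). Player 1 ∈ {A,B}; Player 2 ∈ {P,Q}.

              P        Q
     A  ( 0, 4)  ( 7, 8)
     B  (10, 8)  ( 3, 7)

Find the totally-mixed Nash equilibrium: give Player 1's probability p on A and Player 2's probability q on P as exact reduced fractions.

(p,q) = (1/5, 2/7)

P1 indiff ⇒ q·0+(1-q)·7 = q·10+(1-q)·3 ⇒ q(-10) = (1-q)(-4) ⇒ q = 2/7
P2 indiff ⇒ p·4+(1-p)·8 = p·8+(1-p)·7 ⇒ p(-4) = (1-p)(-1) ⇒ p = 1/5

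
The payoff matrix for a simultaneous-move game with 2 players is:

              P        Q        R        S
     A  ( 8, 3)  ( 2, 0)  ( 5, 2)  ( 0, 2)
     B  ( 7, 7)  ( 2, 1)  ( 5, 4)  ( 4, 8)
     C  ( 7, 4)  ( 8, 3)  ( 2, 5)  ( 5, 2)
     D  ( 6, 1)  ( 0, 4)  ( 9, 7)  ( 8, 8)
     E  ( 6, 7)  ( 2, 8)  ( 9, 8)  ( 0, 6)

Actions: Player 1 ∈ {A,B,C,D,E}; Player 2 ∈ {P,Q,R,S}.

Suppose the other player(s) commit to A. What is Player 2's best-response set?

P2 best: {P}

u_2(P vs A) = 3
u_2(Q vs A) = 0
u_2(R vs A) = 2
u_2(S vs A) = 2
max payoff 3 at {P}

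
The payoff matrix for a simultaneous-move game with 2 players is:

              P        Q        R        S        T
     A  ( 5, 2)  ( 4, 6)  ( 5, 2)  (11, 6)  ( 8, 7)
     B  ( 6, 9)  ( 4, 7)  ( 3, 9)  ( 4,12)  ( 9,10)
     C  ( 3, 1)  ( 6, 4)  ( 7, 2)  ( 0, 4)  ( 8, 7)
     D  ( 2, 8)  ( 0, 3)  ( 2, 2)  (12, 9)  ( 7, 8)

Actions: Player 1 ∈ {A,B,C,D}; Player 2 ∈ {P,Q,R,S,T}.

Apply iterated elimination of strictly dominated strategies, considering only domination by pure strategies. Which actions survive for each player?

Remaining: P1:{A,B,D} P2:{S,T}

P2 drop P (S beats it: A:6>2 B:12>9 C:4>1 D:9>8)
P2 drop Q (T beats it: A:7>6 B:10>7 C:7>4 D:8>3)
P2 drop R (S beats it: A:6>2 B:12>9 C:4>2 D:9>2)
P1 drop C (B beats it: S:4>0 T:9>8)
P1→{A,B,D} P2→{S,T}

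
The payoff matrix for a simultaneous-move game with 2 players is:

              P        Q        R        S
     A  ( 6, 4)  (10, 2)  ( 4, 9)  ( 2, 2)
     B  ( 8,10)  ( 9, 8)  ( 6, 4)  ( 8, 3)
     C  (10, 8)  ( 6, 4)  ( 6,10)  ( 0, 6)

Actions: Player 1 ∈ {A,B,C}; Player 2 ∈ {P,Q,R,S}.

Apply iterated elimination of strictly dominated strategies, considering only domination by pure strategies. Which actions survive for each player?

P2 drop Q (P beats it: A:4>2 B:10>8 C:8>4)
P1 drop A (B beats it: P:8>6 R:6>4 S:8>2)
P2 drop S (P beats it: B:10>3 C:8>6)
P1→{B,C} P2→{P,R}

IESDS → P1:{B,C} P2:{P,R}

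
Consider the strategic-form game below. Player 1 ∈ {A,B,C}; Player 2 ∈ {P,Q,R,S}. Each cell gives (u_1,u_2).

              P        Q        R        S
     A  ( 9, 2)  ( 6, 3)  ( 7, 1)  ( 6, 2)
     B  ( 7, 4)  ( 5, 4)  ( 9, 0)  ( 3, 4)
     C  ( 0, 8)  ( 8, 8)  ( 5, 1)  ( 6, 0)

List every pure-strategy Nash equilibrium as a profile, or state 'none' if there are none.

(A,P): not NE [P2→Q gives 3>2]
(A,Q): not NE [P1→C gives 8>6]
(A,R): not NE [P1→B gives 9>7; P2→Q gives 3>1]
(A,S): not NE [P2→Q gives 3>2]
(B,P): not NE [P1→A gives 9>7]
(B,Q): not NE [P1→C gives 8>5]
(B,R): not NE [P2→S gives 4>0]
(B,S): not NE [P1→C gives 6>3]
(C,P): not NE [P1→A gives 9>0]
(C,Q): NE
(C,R): not NE [P1→B gives 9>5; P2→Q gives 8>1]
(C,S): not NE [P2→Q gives 8>0]

NE set: (C,Q)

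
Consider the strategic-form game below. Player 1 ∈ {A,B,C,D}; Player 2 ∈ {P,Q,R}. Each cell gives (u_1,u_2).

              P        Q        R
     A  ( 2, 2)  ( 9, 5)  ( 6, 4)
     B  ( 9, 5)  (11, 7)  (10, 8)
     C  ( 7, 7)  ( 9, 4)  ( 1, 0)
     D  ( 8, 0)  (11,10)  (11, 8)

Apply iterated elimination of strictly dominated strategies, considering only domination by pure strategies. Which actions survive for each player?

Remaining: P1:{B,D} P2:{Q,R}

P1 drop A (B beats it: P:9>2 Q:11>9 R:10>6)
P1 drop C (B beats it: P:9>7 Q:11>9 R:10>1)
P2 drop P (Q beats it: B:7>5 D:10>0)
P1→{B,D} P2→{Q,R}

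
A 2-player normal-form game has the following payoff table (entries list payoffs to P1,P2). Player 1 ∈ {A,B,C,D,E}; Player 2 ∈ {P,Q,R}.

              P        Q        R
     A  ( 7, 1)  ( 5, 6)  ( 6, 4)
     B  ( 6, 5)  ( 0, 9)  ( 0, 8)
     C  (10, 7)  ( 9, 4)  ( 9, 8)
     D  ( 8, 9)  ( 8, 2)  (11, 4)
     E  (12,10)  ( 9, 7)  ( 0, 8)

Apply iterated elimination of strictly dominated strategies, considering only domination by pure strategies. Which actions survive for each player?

P1 drop A (C beats it: P:10>7 Q:9>5 R:9>6)
P1 drop B (C beats it: P:10>6 Q:9>0 R:9>0)
P2 drop Q (P beats it: C:7>4 D:9>2 E:10>7)
P1→{C,D,E} P2→{P,R}

IESDS → P1:{C,D,E} P2:{P,R}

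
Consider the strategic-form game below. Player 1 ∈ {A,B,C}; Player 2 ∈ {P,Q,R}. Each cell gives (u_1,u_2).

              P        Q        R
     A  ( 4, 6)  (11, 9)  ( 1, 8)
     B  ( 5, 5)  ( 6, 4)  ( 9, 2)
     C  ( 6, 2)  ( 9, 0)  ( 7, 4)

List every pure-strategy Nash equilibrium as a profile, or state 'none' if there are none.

(A,P): not NE [P1→C gives 6>4; P2→Q gives 9>6]
(A,Q): NE
(A,R): not NE [P1→B gives 9>1; P2→Q gives 9>8]
(B,P): not NE [P1→C gives 6>5]
(B,Q): not NE [P1→A gives 11>6; P2→P gives 5>4]
(B,R): not NE [P2→P gives 5>2]
(C,P): not NE [P2→R gives 4>2]
(C,Q): not NE [P1→A gives 11>9; P2→R gives 4>0]
(C,R): not NE [P1→B gives 9>7]

Nash profiles: (A,Q)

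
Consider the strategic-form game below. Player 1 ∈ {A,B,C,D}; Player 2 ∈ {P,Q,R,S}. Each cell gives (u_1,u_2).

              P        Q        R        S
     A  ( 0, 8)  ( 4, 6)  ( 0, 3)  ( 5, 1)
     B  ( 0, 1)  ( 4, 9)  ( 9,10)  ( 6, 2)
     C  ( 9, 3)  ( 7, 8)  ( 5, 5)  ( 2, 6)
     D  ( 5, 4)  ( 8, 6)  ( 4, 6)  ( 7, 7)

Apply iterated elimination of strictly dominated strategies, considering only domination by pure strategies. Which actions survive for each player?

P1 drop A (D beats it: P:5>0 Q:8>4 R:4>0 S:7>5)
P2 drop P (Q beats it: B:9>1 C:8>3 D:6>4)
P1→{B,C,D} P2→{Q,R,S}

Survivors P1:{B,C,D} P2:{Q,R,S}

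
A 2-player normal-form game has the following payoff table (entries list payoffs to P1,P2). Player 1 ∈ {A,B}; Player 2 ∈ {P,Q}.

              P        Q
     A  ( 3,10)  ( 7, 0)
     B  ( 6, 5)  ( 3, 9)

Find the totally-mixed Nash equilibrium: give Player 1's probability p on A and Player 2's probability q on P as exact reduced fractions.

P1 indiff ⇒ q·3+(1-q)·7 = q·6+(1-q)·3 ⇒ q(-3) = (1-q)(-4) ⇒ q = 4/7
P2 indiff ⇒ p·10+(1-p)·5 = p·0+(1-p)·9 ⇒ p(10) = (1-p)(4) ⇒ p = 2/7

P1 mixes 2/7 on A; P2 mixes 4/7 on P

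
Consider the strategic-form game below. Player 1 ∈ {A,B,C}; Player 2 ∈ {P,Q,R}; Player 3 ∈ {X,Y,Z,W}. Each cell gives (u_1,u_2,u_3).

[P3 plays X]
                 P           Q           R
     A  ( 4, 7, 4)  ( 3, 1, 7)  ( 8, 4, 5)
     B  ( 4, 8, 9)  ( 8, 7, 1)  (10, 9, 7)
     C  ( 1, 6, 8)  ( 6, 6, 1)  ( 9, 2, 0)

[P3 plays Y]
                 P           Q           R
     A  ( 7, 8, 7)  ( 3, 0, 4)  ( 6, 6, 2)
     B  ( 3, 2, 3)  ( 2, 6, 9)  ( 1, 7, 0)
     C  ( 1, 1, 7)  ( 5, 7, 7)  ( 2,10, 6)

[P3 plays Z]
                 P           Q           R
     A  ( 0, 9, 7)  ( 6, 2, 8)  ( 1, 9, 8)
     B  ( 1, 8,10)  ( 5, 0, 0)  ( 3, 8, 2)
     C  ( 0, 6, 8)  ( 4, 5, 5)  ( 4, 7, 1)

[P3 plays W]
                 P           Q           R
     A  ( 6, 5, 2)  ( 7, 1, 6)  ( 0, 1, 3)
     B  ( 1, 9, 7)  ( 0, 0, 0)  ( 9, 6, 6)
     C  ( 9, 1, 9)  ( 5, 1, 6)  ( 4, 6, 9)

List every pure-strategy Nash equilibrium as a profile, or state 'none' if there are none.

Nash profiles: (A,P,Y), (B,P,Z), (B,R,X)

(A,P,X): not NE [P3→Z gives 7>4]
(A,P,Y): NE
(A,P,Z): not NE [P1→B gives 1>0]
(A,P,W): not NE [P1→C gives 9>6; P3→Z gives 7>2]
(A,Q,X): not NE [P1→B gives 8>3; P2→P gives 7>1; P3→Z gives 8>7]
(A,Q,Y): not NE [P1→C gives 5>3; P2→P gives 8>0; P3→Z gives 8>4]
(A,Q,Z): not NE [P2→R gives 9>2]
(A,Q,W): not NE [P2→P gives 5>1; P3→Z gives 8>6]
(A,R,X): not NE [P1→B gives 10>8; P2→P gives 7>4; P3→Z gives 8>5]
(A,R,Y): not NE [P2→P gives 8>6; P3→Z gives 8>2]
(A,R,Z): not NE [P1→C gives 4>1]
(A,R,W): not NE [P1→B gives 9>0; P2→P gives 5>1; P3→Z gives 8>3]
(B,P,X): not NE [P2→R gives 9>8; P3→Z gives 10>9]
(B,P,Y): not NE [P1→A gives 7>3; P2→R gives 7>2; P3→Z gives 10>3]
(B,P,Z): NE
(B,P,W): not NE [P1→C gives 9>1; P3→Z gives 10>7]
(B,Q,X): not NE [P2→R gives 9>7; P3→Y gives 9>1]
(B,Q,Y): not NE [P1→C gives 5>2; P2→R gives 7>6]
(B,Q,Z): not NE [P1→A gives 6>5; P2→R gives 8>0; P3→Y gives 9>0]
(B,Q,W): not NE [P1→A gives 7>0; P2→P gives 9>0; P3→Y gives 9>0]
(B,R,X): NE
(B,R,Y): not NE [P1→A gives 6>1; P3→X gives 7>0]
(B,R,Z): not NE [P1→C gives 4>3; P3→X gives 7>2]
(B,R,W): not NE [P2→P gives 9>6; P3→X gives 7>6]
(C,P,X): not NE [P1→B gives 4>1; P3→W gives 9>8]
(C,P,Y): not NE [P1→A gives 7>1; P2→R gives 10>1; P3→W gives 9>7]
(C,P,Z): not NE [P1→B gives 1>0; P2→R gives 7>6; P3→W gives 9>8]
(C,P,W): not NE [P2→R gives 6>1]
(C,Q,X): not NE [P1→B gives 8>6; P3→Y gives 7>1]
(C,Q,Y): not NE [P2→R gives 10>7]
(C,Q,Z): not NE [P1→A gives 6>4; P2→R gives 7>5; P3→Y gives 7>5]
(C,Q,W): not NE [P1→A gives 7>5; P2→R gives 6>1; P3→Y gives 7>6]
(C,R,X): not NE [P1→B gives 10>9; P2→Q gives 6>2; P3→W gives 9>0]
(C,R,Y): not NE [P1→A gives 6>2; P3→W gives 9>6]
(C,R,Z): not NE [P3→W gives 9>1]
(C,R,W): not NE [P1→B gives 9>4]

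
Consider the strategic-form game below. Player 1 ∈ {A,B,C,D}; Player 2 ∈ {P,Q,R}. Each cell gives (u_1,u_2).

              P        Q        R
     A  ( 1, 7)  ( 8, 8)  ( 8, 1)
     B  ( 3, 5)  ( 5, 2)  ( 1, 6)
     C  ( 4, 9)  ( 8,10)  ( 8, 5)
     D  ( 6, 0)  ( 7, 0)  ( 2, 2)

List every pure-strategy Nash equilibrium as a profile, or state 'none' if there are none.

Nash profiles: (A,Q), (C,Q)

(A,P): not NE [P1→D gives 6>1; P2→Q gives 8>7]
(A,Q): NE
(A,R): not NE [P2→Q gives 8>1]
(B,P): not NE [P1→D gives 6>3; P2→R gives 6>5]
(B,Q): not NE [P1→C gives 8>5; P2→R gives 6>2]
(B,R): not NE [P1→C gives 8>1]
(C,P): not NE [P1→D gives 6>4; P2→Q gives 10>9]
(C,Q): NE
(C,R): not NE [P2→Q gives 10>5]
(D,P): not NE [P2→R gives 2>0]
(D,Q): not NE [P1→C gives 8>7; P2→R gives 2>0]
(D,R): not NE [P1→C gives 8>2]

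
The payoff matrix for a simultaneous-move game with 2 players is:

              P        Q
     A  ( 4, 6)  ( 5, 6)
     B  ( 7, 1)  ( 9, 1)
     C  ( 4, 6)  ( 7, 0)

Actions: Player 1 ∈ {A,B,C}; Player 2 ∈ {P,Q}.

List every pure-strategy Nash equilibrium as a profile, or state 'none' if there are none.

Nash profiles: (B,P), (B,Q)

(A,P): not NE [P1→B gives 7>4]
(A,Q): not NE [P1→B gives 9>5]
(B,P): NE
(B,Q): NE
(C,P): not NE [P1→B gives 7>4]
(C,Q): not NE [P1→B gives 9>7; P2→P gives 6>0]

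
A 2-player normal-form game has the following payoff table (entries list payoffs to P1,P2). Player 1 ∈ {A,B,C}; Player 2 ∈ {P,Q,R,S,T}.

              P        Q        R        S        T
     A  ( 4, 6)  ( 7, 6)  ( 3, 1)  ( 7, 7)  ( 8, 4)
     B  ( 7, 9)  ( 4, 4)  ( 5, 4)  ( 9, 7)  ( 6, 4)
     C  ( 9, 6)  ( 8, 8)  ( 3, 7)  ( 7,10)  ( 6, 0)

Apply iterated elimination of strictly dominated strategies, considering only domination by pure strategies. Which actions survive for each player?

P2 drop Q (S beats it: A:7>6 B:7>4 C:10>8)
P2 drop R (S beats it: A:7>1 B:7>4 C:10>7)
P2 drop T (P beats it: A:6>4 B:9>4 C:6>0)
P1 drop A (B beats it: P:7>4 S:9>7)
P1→{B,C} P2→{P,S}

Remaining: P1:{B,C} P2:{P,S}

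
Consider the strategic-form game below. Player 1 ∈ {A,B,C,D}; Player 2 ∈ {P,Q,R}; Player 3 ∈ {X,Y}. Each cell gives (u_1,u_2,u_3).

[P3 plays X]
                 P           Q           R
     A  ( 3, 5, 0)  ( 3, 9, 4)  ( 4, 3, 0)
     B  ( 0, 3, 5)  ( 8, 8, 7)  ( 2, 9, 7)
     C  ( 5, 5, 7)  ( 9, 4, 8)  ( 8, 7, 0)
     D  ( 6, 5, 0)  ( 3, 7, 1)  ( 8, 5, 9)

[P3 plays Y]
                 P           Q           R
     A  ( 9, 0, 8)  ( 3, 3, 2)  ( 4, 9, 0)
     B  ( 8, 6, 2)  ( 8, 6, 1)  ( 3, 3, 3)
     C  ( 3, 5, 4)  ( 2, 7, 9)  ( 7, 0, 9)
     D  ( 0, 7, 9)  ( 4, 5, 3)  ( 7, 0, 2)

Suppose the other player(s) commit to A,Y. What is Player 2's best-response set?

argmax u_2 = {R}

u_2(P vs A,Y) = 0
u_2(Q vs A,Y) = 3
u_2(R vs A,Y) = 9
max payoff 9 at {R}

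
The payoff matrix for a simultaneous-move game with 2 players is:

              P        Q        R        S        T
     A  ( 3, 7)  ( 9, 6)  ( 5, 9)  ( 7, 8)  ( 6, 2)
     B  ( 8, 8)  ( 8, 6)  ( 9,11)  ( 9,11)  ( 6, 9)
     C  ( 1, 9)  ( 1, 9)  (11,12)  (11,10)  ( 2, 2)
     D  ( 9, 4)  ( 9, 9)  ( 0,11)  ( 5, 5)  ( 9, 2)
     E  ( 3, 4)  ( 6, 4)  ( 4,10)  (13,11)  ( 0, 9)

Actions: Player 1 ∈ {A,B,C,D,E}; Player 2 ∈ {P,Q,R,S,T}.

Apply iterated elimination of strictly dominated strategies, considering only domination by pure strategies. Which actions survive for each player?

P2 drop P (R beats it: A:9>7 B:11>8 C:12>9 D:11>4 E:10>4)
P2 drop Q (R beats it: A:9>6 B:11>6 C:12>9 D:11>9 E:10>4)
P2 drop T (R beats it: A:9>2 B:11>9 C:12>2 D:11>2 E:10>9)
P1 drop A (B beats it: R:9>5 S:9>7)
P1 drop B (C beats it: R:11>9 S:11>9)
P1 drop D (C beats it: R:11>0 S:11>5)
P1→{C,E} P2→{R,S}

Survivors P1:{C,E} P2:{R,S}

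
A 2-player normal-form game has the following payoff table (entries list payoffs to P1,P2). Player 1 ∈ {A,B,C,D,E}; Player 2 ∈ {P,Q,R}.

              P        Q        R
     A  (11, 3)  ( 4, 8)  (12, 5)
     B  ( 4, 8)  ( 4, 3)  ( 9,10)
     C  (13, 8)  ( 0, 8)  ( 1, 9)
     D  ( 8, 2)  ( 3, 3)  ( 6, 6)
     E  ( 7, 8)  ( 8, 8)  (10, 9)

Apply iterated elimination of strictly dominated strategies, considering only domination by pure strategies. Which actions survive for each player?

Survivors P1:{A,E} P2:{Q,R}

P1 drop B (E beats it: P:7>4 Q:8>4 R:10>9)
P1 drop D (A beats it: P:11>8 Q:4>3 R:12>6)
P2 drop P (R beats it: A:5>3 C:9>8 E:9>8)
P1 drop C (A beats it: Q:4>0 R:12>1)
P1→{A,E} P2→{Q,R}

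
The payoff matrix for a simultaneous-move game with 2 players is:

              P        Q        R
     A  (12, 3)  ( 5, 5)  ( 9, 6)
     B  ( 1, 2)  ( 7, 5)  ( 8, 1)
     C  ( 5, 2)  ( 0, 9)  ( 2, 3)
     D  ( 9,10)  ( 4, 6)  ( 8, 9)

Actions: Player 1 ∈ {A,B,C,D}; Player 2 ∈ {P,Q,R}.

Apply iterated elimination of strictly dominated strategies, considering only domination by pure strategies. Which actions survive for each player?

IESDS → P1:{A,B} P2:{Q,R}

P1 drop C (A beats it: P:12>5 Q:5>0 R:9>2)
P1 drop D (A beats it: P:12>9 Q:5>4 R:9>8)
P2 drop P (Q beats it: A:5>3 B:5>2)
P1→{A,B} P2→{Q,R}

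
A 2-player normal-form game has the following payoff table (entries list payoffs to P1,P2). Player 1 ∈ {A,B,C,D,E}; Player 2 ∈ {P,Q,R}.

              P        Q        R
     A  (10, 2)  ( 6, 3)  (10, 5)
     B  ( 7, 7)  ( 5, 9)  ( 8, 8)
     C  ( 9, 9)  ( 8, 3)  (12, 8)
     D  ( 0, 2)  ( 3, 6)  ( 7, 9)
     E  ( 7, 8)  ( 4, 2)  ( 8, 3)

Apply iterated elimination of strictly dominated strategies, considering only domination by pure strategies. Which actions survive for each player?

Remaining: P1:{A,C} P2:{P,R}

P1 drop B (A beats it: P:10>7 Q:6>5 R:10>8)
P1 drop D (A beats it: P:10>0 Q:6>3 R:10>7)
P1 drop E (A beats it: P:10>7 Q:6>4 R:10>8)
P2 drop Q (R beats it: A:5>3 C:8>3)
P1→{A,C} P2→{P,R}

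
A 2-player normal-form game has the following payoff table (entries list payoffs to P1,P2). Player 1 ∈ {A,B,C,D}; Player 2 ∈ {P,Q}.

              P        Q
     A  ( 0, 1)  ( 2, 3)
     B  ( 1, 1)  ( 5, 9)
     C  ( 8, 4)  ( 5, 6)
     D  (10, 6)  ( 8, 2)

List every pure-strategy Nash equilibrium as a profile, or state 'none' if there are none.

Nash profiles: (D,P)

(A,P): not NE [P1→D gives 10>0; P2→Q gives 3>1]
(A,Q): not NE [P1→D gives 8>2]
(B,P): not NE [P1→D gives 10>1; P2→Q gives 9>1]
(B,Q): not NE [P1→D gives 8>5]
(C,P): not NE [P1→D gives 10>8; P2→Q gives 6>4]
(C,Q): not NE [P1→D gives 8>5]
(D,P): NE
(D,Q): not NE [P2→P gives 6>2]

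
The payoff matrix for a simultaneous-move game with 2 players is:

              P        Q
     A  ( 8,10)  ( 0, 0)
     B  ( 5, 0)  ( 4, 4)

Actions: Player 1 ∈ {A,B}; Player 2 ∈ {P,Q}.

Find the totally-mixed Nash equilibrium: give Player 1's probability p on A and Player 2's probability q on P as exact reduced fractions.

P1 mixes 2/7 on A; P2 mixes 4/7 on P

P1 indiff ⇒ q·8+(1-q)·0 = q·5+(1-q)·4 ⇒ q(3) = (1-q)(4) ⇒ q = 4/7
P2 indiff ⇒ p·10+(1-p)·0 = p·0+(1-p)·4 ⇒ p(10) = (1-p)(4) ⇒ p = 2/7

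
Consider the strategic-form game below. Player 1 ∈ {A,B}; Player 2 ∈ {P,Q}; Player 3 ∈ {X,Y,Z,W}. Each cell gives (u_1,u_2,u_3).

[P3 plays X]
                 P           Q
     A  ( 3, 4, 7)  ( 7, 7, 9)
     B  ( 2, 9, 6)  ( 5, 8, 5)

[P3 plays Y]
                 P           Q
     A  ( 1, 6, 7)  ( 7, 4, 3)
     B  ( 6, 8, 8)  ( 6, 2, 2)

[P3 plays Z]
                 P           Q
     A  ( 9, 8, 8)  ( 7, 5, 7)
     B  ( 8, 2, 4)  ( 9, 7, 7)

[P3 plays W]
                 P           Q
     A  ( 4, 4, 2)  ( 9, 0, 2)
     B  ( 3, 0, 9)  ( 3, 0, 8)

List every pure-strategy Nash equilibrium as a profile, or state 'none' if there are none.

Nash profiles: (A,P,Z), (A,Q,X)

(A,P,X): not NE [P2→Q gives 7>4; P3→Z gives 8>7]
(A,P,Y): not NE [P1→B gives 6>1; P3→Z gives 8>7]
(A,P,Z): NE
(A,P,W): not NE [P3→Z gives 8>2]
(A,Q,X): NE
(A,Q,Y): not NE [P2→P gives 6>4; P3→X gives 9>3]
(A,Q,Z): not NE [P1→B gives 9>7; P2→P gives 8>5; P3→X gives 9>7]
(A,Q,W): not NE [P2→P gives 4>0; P3→X gives 9>2]
(B,P,X): not NE [P1→A gives 3>2; P3→W gives 9>6]
(B,P,Y): not NE [P3→W gives 9>8]
(B,P,Z): not NE [P1→A gives 9>8; P2→Q gives 7>2; P3→W gives 9>4]
(B,P,W): not NE [P1→A gives 4>3]
(B,Q,X): not NE [P1→A gives 7>5; P2→P gives 9>8; P3→W gives 8>5]
(B,Q,Y): not NE [P1→A gives 7>6; P2→P gives 8>2; P3→W gives 8>2]
(B,Q,Z): not NE [P3→W gives 8>7]
(B,Q,W): not NE [P1→A gives 9>3]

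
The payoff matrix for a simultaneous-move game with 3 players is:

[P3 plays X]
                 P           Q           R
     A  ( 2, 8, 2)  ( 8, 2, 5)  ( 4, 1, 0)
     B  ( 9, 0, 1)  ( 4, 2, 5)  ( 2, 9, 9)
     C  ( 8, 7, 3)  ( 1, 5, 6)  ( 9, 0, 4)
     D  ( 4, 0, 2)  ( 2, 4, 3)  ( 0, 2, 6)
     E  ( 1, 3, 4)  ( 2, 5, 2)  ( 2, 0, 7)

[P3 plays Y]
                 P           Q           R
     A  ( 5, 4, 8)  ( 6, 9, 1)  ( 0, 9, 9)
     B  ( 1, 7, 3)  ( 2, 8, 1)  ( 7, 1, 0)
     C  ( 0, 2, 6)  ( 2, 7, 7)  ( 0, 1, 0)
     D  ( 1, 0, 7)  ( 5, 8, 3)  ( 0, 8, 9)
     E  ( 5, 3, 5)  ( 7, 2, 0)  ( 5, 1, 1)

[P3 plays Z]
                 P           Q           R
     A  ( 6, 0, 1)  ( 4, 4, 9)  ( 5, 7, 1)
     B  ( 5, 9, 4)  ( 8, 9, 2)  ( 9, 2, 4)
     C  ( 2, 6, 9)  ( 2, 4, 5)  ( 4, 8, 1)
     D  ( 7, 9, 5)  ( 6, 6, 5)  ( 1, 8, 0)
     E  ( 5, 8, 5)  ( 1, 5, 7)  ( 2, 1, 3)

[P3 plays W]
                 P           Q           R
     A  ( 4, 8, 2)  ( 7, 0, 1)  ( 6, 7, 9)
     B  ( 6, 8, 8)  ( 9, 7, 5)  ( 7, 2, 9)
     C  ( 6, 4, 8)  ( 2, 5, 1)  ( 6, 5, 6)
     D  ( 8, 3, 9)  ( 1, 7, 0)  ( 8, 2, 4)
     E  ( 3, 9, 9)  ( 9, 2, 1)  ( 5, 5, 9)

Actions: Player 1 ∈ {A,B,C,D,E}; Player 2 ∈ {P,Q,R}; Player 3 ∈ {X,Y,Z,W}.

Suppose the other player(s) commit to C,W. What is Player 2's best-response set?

u_2(P vs C,W) = 4
u_2(Q vs C,W) = 5
u_2(R vs C,W) = 5
max payoff 5 at {Q,R}

BR_2 = {Q,R}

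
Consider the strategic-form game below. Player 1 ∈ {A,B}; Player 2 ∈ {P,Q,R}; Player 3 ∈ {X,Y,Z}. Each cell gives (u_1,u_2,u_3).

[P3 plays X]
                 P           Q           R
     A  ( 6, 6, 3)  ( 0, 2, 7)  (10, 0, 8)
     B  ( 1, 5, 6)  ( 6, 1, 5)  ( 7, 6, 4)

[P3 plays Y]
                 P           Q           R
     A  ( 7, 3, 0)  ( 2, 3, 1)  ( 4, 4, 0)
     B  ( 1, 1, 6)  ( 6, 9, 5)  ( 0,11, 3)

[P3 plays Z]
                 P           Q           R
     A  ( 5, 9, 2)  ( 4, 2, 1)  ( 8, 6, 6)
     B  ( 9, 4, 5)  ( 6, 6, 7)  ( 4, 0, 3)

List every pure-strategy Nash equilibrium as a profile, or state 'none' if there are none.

(A,P,X): NE
(A,P,Y): not NE [P2→R gives 4>3; P3→X gives 3>0]
(A,P,Z): not NE [P1→B gives 9>5; P3→X gives 3>2]
(A,Q,X): not NE [P1→B gives 6>0; P2→P gives 6>2]
(A,Q,Y): not NE [P1→B gives 6>2; P2→R gives 4>3; P3→X gives 7>1]
(A,Q,Z): not NE [P1→B gives 6>4; P2→P gives 9>2; P3→X gives 7>1]
(A,R,X): not NE [P2→P gives 6>0]
(A,R,Y): not NE [P3→X gives 8>0]
(A,R,Z): not NE [P2→P gives 9>6; P3→X gives 8>6]
(B,P,X): not NE [P1→A gives 6>1; P2→R gives 6>5]
(B,P,Y): not NE [P1→A gives 7>1; P2→R gives 11>1]
(B,P,Z): not NE [P2→Q gives 6>4; P3→Y gives 6>5]
(B,Q,X): not NE [P2→R gives 6>1; P3→Z gives 7>5]
(B,Q,Y): not NE [P2→R gives 11>9; P3→Z gives 7>5]
(B,Q,Z): NE
(B,R,X): not NE [P1→A gives 10>7]
(B,R,Y): not NE [P1→A gives 4>0; P3→X gives 4>3]
(B,R,Z): not NE [P1→A gives 8>4; P2→Q gives 6>0; P3→X gives 4>3]

Nash profiles: (A,P,X), (B,Q,Z)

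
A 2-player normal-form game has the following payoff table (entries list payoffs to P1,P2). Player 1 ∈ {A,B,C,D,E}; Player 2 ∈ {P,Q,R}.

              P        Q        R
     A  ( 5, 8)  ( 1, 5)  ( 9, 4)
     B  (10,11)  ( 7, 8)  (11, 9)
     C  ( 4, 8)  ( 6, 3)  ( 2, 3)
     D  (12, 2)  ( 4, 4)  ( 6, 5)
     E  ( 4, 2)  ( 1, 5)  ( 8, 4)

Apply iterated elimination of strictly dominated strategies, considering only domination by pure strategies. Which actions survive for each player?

IESDS → P1:{B,D} P2:{P,R}

P1 drop A (B beats it: P:10>5 Q:7>1 R:11>9)
P1 drop C (B beats it: P:10>4 Q:7>6 R:11>2)
P1 drop E (B beats it: P:10>4 Q:7>1 R:11>8)
P2 drop Q (R beats it: B:9>8 D:5>4)
P1→{B,D} P2→{P,R}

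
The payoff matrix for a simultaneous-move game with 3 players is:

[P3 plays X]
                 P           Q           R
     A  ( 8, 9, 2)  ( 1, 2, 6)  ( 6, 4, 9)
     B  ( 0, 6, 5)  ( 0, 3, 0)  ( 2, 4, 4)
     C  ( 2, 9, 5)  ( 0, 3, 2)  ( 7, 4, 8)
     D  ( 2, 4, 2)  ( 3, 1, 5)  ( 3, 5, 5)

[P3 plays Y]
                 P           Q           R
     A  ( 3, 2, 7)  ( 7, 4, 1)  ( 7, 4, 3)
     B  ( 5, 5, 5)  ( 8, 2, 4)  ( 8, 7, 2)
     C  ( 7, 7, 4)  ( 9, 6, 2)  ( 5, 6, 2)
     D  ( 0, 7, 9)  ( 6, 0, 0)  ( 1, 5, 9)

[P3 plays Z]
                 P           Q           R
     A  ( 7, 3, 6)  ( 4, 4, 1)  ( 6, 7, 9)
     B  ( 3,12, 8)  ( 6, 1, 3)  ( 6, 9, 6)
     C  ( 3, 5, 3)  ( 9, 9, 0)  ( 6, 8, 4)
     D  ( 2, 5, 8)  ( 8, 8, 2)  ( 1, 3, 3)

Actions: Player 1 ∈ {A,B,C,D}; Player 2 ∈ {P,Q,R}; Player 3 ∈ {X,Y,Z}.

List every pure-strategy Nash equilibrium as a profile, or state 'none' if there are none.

(A,P,X): not NE [P3→Y gives 7>2]
(A,P,Y): not NE [P1→C gives 7>3; P2→R gives 4>2]
(A,P,Z): not NE [P2→R gives 7>3; P3→Y gives 7>6]
(A,Q,X): not NE [P1→D gives 3>1; P2→P gives 9>2]
(A,Q,Y): not NE [P1→C gives 9>7; P3→X gives 6>1]
(A,Q,Z): not NE [P1→C gives 9>4; P2→R gives 7>4; P3→X gives 6>1]
(A,R,X): not NE [P1→C gives 7>6; P2→P gives 9>4]
(A,R,Y): not NE [P1→B gives 8>7; P3→Z gives 9>3]
(A,R,Z): NE
(B,P,X): not NE [P1→A gives 8>0; P3→Z gives 8>5]
(B,P,Y): not NE [P1→C gives 7>5; P2→R gives 7>5; P3→Z gives 8>5]
(B,P,Z): not NE [P1→A gives 7>3]
(B,Q,X): not NE [P1→D gives 3>0; P2→P gives 6>3; P3→Y gives 4>0]
(B,Q,Y): not NE [P1→C gives 9>8; P2→R gives 7>2]
(B,Q,Z): not NE [P1→C gives 9>6; P2→P gives 12>1; P3→Y gives 4>3]
(B,R,X): not NE [P1→C gives 7>2; P2→P gives 6>4; P3→Z gives 6>4]
(B,R,Y): not NE [P3→Z gives 6>2]
(B,R,Z): not NE [P2→P gives 12>9]
(C,P,X): not NE [P1→A gives 8>2]
(C,P,Y): not NE [P3→X gives 5>4]
(C,P,Z): not NE [P1→A gives 7>3; P2→Q gives 9>5; P3→X gives 5>3]
(C,Q,X): not NE [P1→D gives 3>0; P2→P gives 9>3]
(C,Q,Y): not NE [P2→P gives 7>6]
(C,Q,Z): not NE [P3→Y gives 2>0]
(C,R,X): not NE [P2→P gives 9>4]
(C,R,Y): not NE [P1→B gives 8>5; P2→P gives 7>6; P3→X gives 8>2]
(C,R,Z): not NE [P2→Q gives 9>8; P3→X gives 8>4]
(D,P,X): not NE [P1→A gives 8>2; P2→R gives 5>4; P3→Y gives 9>2]
(D,P,Y): not NE [P1→C gives 7>0]
(D,P,Z): not NE [P1→A gives 7>2; P2→Q gives 8>5; P3→Y gives 9>8]
(D,Q,X): not NE [P2→R gives 5>1]
(D,Q,Y): not NE [P1→C gives 9>6; P2→P gives 7>0; P3→X gives 5>0]
(D,Q,Z): not NE [P1→C gives 9>8; P3→X gives 5>2]
(D,R,X): not NE [P1→C gives 7>3; P3→Y gives 9>5]
(D,R,Y): not NE [P1→B gives 8>1; P2→P gives 7>5]
(D,R,Z): not NE [P1→C gives 6>1; P2→Q gives 8>3; P3→Y gives 9>3]

Nash profiles: (A,R,Z)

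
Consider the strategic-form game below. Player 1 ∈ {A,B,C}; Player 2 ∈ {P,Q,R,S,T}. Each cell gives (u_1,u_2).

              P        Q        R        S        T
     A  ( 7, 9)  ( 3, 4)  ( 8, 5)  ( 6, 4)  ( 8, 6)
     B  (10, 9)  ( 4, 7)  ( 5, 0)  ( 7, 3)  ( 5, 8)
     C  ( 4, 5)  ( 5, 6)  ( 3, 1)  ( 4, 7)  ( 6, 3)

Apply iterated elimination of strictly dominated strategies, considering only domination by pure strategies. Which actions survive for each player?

P2 drop R (P beats it: A:9>5 B:9>0 C:5>1)
P2 drop T (P beats it: A:9>6 B:9>8 C:5>3)
P1 drop A (B beats it: P:10>7 Q:4>3 S:7>6)
P1→{B,C} P2→{P,Q,S}

IESDS → P1:{B,C} P2:{P,Q,S}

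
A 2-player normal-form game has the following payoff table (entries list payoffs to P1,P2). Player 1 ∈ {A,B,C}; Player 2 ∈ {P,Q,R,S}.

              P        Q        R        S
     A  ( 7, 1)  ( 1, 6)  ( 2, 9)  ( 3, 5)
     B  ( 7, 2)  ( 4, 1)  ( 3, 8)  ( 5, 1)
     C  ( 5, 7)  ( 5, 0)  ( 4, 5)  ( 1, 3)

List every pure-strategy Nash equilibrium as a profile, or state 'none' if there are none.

No pure NE.

(A,P): not NE [P2→R gives 9>1]
(A,Q): not NE [P1→C gives 5>1; P2→R gives 9>6]
(A,R): not NE [P1→C gives 4>2]
(A,S): not NE [P1→B gives 5>3; P2→R gives 9>5]
(B,P): not NE [P2→R gives 8>2]
(B,Q): not NE [P1→C gives 5>4; P2→R gives 8>1]
(B,R): not NE [P1→C gives 4>3]
(B,S): not NE [P2→R gives 8>1]
(C,P): not NE [P1→B gives 7>5]
(C,Q): not NE [P2→P gives 7>0]
(C,R): not NE [P2→P gives 7>5]
(C,S): not NE [P1→B gives 5>1; P2→P gives 7>3]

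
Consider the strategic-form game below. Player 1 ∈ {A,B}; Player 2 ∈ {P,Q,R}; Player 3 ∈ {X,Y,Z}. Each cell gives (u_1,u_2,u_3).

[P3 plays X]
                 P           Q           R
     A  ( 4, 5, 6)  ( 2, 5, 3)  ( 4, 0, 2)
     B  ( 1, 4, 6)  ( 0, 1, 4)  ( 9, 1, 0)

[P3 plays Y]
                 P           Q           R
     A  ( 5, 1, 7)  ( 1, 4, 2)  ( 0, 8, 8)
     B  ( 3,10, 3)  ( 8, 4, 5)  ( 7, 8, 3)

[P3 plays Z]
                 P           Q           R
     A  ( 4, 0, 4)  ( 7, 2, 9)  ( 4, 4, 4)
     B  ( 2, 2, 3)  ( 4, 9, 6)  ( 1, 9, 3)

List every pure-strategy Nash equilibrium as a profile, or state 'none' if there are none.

(A,P,X): not NE [P3→Y gives 7>6]
(A,P,Y): not NE [P2→R gives 8>1]
(A,P,Z): not NE [P2→R gives 4>0; P3→Y gives 7>4]
(A,Q,X): not NE [P3→Z gives 9>3]
(A,Q,Y): not NE [P1→B gives 8>1; P2→R gives 8>4; P3→Z gives 9>2]
(A,Q,Z): not NE [P2→R gives 4>2]
(A,R,X): not NE [P1→B gives 9>4; P2→Q gives 5>0; P3→Y gives 8>2]
(A,R,Y): not NE [P1→B gives 7>0]
(A,R,Z): not NE [P3→Y gives 8>4]
(B,P,X): not NE [P1→A gives 4>1]
(B,P,Y): not NE [P1→A gives 5>3; P3→X gives 6>3]
(B,P,Z): not NE [P1→A gives 4>2; P2→R gives 9>2; P3→X gives 6>3]
(B,Q,X): not NE [P1→A gives 2>0; P2→P gives 4>1; P3→Z gives 6>4]
(B,Q,Y): not NE [P2→P gives 10>4; P3→Z gives 6>5]
(B,Q,Z): not NE [P1→A gives 7>4]
(B,R,X): not NE [P2→P gives 4>1; P3→Z gives 3>0]
(B,R,Y): not NE [P2→P gives 10>8]
(B,R,Z): not NE [P1→A gives 4>1]

Equilibria: none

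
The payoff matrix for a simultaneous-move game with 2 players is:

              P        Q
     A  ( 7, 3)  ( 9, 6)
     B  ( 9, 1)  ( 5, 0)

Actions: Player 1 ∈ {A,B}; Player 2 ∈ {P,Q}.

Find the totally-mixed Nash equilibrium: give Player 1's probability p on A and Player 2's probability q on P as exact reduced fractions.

P1 indiff ⇒ q·7+(1-q)·9 = q·9+(1-q)·5 ⇒ q(-2) = (1-q)(-4) ⇒ q = 2/3
P2 indiff ⇒ p·3+(1-p)·1 = p·6+(1-p)·0 ⇒ p(-3) = (1-p)(-1) ⇒ p = 1/4

p=1/4, q=2/3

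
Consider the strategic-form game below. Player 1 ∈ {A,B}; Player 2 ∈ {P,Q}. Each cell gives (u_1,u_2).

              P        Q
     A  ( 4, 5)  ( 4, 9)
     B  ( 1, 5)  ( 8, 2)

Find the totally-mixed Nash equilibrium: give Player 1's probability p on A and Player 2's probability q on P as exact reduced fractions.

P1 indiff ⇒ q·4+(1-q)·4 = q·1+(1-q)·8 ⇒ q(3) = (1-q)(4) ⇒ q = 4/7
P2 indiff ⇒ p·5+(1-p)·5 = p·9+(1-p)·2 ⇒ p(-4) = (1-p)(-3) ⇒ p = 3/7

p=3/7, q=4/7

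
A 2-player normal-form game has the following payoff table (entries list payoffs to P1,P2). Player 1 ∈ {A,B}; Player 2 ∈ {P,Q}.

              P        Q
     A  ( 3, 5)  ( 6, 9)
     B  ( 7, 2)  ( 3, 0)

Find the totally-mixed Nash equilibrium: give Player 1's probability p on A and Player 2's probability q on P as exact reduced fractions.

p=1/3, q=3/7

P1 indiff ⇒ q·3+(1-q)·6 = q·7+(1-q)·3 ⇒ q(-4) = (1-q)(-3) ⇒ q = 3/7
P2 indiff ⇒ p·5+(1-p)·2 = p·9+(1-p)·0 ⇒ p(-4) = (1-p)(-2) ⇒ p = 1/3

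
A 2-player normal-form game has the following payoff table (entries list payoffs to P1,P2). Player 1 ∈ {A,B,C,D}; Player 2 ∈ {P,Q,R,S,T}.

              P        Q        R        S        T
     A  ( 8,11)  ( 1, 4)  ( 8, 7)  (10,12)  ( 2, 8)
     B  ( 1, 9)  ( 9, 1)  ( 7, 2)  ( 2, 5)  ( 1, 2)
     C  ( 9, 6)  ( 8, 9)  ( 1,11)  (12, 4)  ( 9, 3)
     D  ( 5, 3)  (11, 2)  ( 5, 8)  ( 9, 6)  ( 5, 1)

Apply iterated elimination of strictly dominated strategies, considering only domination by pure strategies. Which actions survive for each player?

P2 drop Q (R beats it: A:7>4 B:2>1 C:11>9 D:8>2)
P1 drop B (A beats it: P:8>1 R:8>7 S:10>2 T:2>1)
P2 drop T (P beats it: A:11>8 C:6>3 D:3>1)
P1 drop D (A beats it: P:8>5 R:8>5 S:10>9)
P1→{A,C} P2→{P,R,S}

IESDS → P1:{A,C} P2:{P,R,S}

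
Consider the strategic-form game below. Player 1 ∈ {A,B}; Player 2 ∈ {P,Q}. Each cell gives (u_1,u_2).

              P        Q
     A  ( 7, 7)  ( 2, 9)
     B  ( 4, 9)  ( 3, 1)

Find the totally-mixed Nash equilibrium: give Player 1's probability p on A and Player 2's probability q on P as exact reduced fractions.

P1 indiff ⇒ q·7+(1-q)·2 = q·4+(1-q)·3 ⇒ q(3) = (1-q)(1) ⇒ q = 1/4
P2 indiff ⇒ p·7+(1-p)·9 = p·9+(1-p)·1 ⇒ p(-2) = (1-p)(-8) ⇒ p = 4/5

(p,q) = (4/5, 1/4)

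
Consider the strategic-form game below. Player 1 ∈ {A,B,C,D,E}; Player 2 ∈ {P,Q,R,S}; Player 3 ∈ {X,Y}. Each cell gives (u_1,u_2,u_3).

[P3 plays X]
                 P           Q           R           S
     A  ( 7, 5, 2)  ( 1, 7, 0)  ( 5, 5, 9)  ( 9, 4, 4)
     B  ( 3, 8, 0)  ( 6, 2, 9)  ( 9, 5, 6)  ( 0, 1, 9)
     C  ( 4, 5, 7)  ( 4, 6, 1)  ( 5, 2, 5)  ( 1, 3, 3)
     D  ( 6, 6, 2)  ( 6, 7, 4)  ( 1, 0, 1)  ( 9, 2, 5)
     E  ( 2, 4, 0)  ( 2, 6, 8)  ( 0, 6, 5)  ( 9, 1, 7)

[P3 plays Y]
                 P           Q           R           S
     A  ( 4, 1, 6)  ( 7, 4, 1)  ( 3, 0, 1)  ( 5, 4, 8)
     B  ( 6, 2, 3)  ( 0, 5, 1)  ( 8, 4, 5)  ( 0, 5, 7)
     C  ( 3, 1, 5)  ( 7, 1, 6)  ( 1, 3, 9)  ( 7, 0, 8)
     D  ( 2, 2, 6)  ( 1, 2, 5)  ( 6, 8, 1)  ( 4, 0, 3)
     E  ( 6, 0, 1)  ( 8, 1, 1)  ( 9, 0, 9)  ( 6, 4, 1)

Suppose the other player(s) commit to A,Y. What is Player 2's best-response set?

BR_2 = {Q,S}

u_2(P vs A,Y) = 1
u_2(Q vs A,Y) = 4
u_2(R vs A,Y) = 0
u_2(S vs A,Y) = 4
max payoff 4 at {Q,S}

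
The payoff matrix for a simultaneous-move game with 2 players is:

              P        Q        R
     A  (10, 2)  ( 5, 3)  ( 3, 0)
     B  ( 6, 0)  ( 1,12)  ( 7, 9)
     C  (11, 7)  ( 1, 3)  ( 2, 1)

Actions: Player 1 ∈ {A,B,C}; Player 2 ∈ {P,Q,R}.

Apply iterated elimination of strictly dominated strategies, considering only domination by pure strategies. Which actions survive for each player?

P2 drop R (Q beats it: A:3>0 B:12>9 C:3>1)
P1 drop B (A beats it: P:10>6 Q:5>1)
P1→{A,C} P2→{P,Q}

Survivors P1:{A,C} P2:{P,Q}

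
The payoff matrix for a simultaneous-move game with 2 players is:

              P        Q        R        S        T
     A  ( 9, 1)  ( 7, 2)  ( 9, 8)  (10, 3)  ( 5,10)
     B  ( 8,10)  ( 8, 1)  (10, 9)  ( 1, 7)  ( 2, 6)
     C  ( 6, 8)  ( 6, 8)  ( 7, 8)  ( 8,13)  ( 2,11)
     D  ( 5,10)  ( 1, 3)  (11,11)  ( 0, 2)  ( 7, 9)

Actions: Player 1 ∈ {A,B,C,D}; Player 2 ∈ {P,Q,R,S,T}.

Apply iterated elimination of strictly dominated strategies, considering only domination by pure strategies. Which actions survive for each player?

IESDS → P1:{A,B,D} P2:{P,R,T}

P1 drop C (A beats it: P:9>6 Q:7>6 R:9>7 S:10>8 T:5>2)
P2 drop Q (R beats it: A:8>2 B:9>1 D:11>3)
P2 drop S (R beats it: A:8>3 B:9>7 D:11>2)
P1→{A,B,D} P2→{P,R,T}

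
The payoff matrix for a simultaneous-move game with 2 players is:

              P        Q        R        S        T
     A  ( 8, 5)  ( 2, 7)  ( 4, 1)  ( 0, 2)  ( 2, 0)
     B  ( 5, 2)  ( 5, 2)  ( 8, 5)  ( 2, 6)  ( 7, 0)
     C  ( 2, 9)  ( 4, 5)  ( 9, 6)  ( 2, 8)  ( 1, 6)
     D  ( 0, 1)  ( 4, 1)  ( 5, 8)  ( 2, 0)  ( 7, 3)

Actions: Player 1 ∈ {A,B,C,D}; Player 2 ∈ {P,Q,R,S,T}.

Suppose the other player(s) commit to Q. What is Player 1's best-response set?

u_1(A vs Q) = 2
u_1(B vs Q) = 5
u_1(C vs Q) = 4
u_1(D vs Q) = 4
max payoff 5 at {B}

BR_1 = {B}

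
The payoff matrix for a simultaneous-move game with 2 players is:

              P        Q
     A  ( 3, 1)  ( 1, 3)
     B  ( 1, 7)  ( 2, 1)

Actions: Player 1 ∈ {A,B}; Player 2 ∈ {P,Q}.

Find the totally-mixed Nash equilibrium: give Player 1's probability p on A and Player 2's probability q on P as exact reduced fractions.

P1 indiff ⇒ q·3+(1-q)·1 = q·1+(1-q)·2 ⇒ q(2) = (1-q)(1) ⇒ q = 1/3
P2 indiff ⇒ p·1+(1-p)·7 = p·3+(1-p)·1 ⇒ p(-2) = (1-p)(-6) ⇒ p = 3/4

p=3/4, q=1/3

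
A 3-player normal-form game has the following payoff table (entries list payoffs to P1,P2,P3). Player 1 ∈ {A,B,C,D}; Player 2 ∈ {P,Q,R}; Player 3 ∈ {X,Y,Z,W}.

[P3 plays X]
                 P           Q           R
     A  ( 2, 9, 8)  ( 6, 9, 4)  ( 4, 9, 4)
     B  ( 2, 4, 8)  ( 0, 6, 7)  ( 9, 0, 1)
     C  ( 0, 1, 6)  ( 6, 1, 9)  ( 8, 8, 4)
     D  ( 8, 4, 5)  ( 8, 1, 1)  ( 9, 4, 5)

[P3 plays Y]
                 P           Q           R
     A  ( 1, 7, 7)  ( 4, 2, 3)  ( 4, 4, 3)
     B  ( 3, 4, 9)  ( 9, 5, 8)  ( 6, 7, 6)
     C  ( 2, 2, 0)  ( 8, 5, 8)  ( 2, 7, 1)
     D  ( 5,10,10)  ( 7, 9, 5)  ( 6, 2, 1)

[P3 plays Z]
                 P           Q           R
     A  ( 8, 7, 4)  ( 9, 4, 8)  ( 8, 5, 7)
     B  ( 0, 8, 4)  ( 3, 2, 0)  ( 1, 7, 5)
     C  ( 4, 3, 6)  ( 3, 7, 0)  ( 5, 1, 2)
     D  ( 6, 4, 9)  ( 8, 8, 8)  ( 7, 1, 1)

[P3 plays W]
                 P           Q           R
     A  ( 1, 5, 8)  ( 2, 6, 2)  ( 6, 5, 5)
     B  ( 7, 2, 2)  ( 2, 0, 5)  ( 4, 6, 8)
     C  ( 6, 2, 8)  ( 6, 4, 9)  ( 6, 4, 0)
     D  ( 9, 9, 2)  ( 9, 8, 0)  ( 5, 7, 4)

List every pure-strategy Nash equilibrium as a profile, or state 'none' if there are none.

(A,P,X): not NE [P1→D gives 8>2]
(A,P,Y): not NE [P1→D gives 5>1; P3→W gives 8>7]
(A,P,Z): not NE [P3→W gives 8>4]
(A,P,W): not NE [P1→D gives 9>1; P2→Q gives 6>5]
(A,Q,X): not NE [P1→D gives 8>6; P3→Z gives 8>4]
(A,Q,Y): not NE [P1→B gives 9>4; P2→P gives 7>2; P3→Z gives 8>3]
(A,Q,Z): not NE [P2→P gives 7>4]
(A,Q,W): not NE [P1→D gives 9>2; P3→Z gives 8>2]
(A,R,X): not NE [P1→D gives 9>4; P3→Z gives 7>4]
(A,R,Y): not NE [P1→D gives 6>4; P2→P gives 7>4; P3→Z gives 7>3]
(A,R,Z): not NE [P2→P gives 7>5]
(A,R,W): not NE [P2→Q gives 6>5; P3→Z gives 7>5]
(B,P,X): not NE [P1→D gives 8>2; P2→Q gives 6>4; P3→Y gives 9>8]
(B,P,Y): not NE [P1→D gives 5>3; P2→R gives 7>4]
(B,P,Z): not NE [P1→A gives 8>0; P3→Y gives 9>4]
(B,P,W): not NE [P1→D gives 9>7; P2→R gives 6>2; P3→Y gives 9>2]
(B,Q,X): not NE [P1→D gives 8>0; P3→Y gives 8>7]
(B,Q,Y): not NE [P2→R gives 7>5]
(B,Q,Z): not NE [P1→A gives 9>3; P2→P gives 8>2; P3→Y gives 8>0]
(B,Q,W): not NE [P1→D gives 9>2; P2→R gives 6>0; P3→Y gives 8>5]
(B,R,X): not NE [P2→Q gives 6>0; P3→W gives 8>1]
(B,R,Y): not NE [P3→W gives 8>6]
(B,R,Z): not NE [P1→A gives 8>1; P2→P gives 8>7; P3→W gives 8>5]
(B,R,W): not NE [P1→C gives 6>4]
(C,P,X): not NE [P1→D gives 8>0; P2→R gives 8>1; P3→W gives 8>6]
(C,P,Y): not NE [P1→D gives 5>2; P2→R gives 7>2; P3→W gives 8>0]
(C,P,Z): not NE [P1→A gives 8>4; P2→Q gives 7>3; P3→W gives 8>6]
(C,P,W): not NE [P1→D gives 9>6; P2→R gives 4>2]
(C,Q,X): not NE [P1→D gives 8>6; P2→R gives 8>1]
(C,Q,Y): not NE [P1→B gives 9>8; P2→R gives 7>5; P3→W gives 9>8]
(C,Q,Z): not NE [P1→A gives 9>3; P3→W gives 9>0]
(C,Q,W): not NE [P1→D gives 9>6]
(C,R,X): not NE [P1→D gives 9>8]
(C,R,Y): not NE [P1→D gives 6>2; P3→X gives 4>1]
(C,R,Z): not NE [P1→A gives 8>5; P2→Q gives 7>1; P3→X gives 4>2]
(C,R,W): not NE [P3→X gives 4>0]
(D,P,X): not NE [P3→Y gives 10>5]
(D,P,Y): NE
(D,P,Z): not NE [P1→A gives 8>6; P2→Q gives 8>4; P3→Y gives 10>9]
(D,P,W): not NE [P3→Y gives 10>2]
(D,Q,X): not NE [P2→R gives 4>1; P3→Z gives 8>1]
(D,Q,Y): not NE [P1→B gives 9>7; P2→P gives 10>9; P3→Z gives 8>5]
(D,Q,Z): not NE [P1→A gives 9>8]
(D,Q,W): not NE [P2→P gives 9>8; P3→Z gives 8>0]
(D,R,X): NE
(D,R,Y): not NE [P2→P gives 10>2; P3→X gives 5>1]
(D,R,Z): not NE [P1→A gives 8>7; P2→Q gives 8>1; P3→X gives 5>1]
(D,R,W): not NE [P1→C gives 6>5; P2→P gives 9>7; P3→X gives 5>4]

NE set: (D,P,Y), (D,R,X)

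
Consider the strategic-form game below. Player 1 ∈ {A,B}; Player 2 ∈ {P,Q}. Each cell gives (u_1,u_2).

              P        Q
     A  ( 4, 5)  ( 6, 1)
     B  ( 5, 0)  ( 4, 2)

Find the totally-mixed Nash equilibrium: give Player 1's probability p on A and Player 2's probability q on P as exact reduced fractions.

P1 mixes 1/3 on A; P2 mixes 2/3 on P

P1 indiff ⇒ q·4+(1-q)·6 = q·5+(1-q)·4 ⇒ q(-1) = (1-q)(-2) ⇒ q = 2/3
P2 indiff ⇒ p·5+(1-p)·0 = p·1+(1-p)·2 ⇒ p(4) = (1-p)(2) ⇒ p = 1/3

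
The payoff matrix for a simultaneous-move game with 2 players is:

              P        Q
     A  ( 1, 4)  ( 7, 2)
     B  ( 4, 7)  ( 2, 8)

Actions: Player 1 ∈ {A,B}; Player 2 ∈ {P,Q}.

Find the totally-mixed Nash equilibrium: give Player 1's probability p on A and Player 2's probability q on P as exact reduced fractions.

P1 indiff ⇒ q·1+(1-q)·7 = q·4+(1-q)·2 ⇒ q(-3) = (1-q)(-5) ⇒ q = 5/8
P2 indiff ⇒ p·4+(1-p)·7 = p·2+(1-p)·8 ⇒ p(2) = (1-p)(1) ⇒ p = 1/3

P1 mixes 1/3 on A; P2 mixes 5/8 on P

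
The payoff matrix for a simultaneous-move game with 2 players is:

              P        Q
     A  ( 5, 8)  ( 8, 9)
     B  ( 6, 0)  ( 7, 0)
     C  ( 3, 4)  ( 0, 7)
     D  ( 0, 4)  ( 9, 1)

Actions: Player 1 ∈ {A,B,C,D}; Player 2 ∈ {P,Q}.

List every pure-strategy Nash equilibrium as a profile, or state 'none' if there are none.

Nash profiles: (B,P)

(A,P): not NE [P1→B gives 6>5; P2→Q gives 9>8]
(A,Q): not NE [P1→D gives 9>8]
(B,P): NE
(B,Q): not NE [P1→D gives 9>7]
(C,P): not NE [P1→B gives 6>3; P2→Q gives 7>4]
(C,Q): not NE [P1→D gives 9>0]
(D,P): not NE [P1→B gives 6>0]
(D,Q): not NE [P2→P gives 4>1]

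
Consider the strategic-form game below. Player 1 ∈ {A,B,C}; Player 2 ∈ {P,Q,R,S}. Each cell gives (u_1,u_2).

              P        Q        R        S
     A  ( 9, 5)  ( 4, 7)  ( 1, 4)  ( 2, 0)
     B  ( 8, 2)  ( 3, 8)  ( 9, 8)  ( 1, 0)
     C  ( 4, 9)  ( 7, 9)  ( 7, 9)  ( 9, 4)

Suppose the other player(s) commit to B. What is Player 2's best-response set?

u_2(P vs B) = 2
u_2(Q vs B) = 8
u_2(R vs B) = 8
u_2(S vs B) = 0
max payoff 8 at {Q,R}

P2 best: {Q,R}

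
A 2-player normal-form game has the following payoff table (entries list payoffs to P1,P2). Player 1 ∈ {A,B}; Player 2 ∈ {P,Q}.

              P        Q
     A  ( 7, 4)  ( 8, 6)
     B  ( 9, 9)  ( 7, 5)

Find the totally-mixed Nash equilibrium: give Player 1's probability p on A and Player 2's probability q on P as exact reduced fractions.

P1 indiff ⇒ q·7+(1-q)·8 = q·9+(1-q)·7 ⇒ q(-2) = (1-q)(-1) ⇒ q = 1/3
P2 indiff ⇒ p·4+(1-p)·9 = p·6+(1-p)·5 ⇒ p(-2) = (1-p)(-4) ⇒ p = 2/3

(p,q) = (2/3, 1/3)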